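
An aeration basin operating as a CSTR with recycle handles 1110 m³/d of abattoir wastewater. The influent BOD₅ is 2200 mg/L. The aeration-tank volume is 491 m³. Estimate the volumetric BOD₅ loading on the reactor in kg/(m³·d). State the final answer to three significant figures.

L_v = Q S₀ / V = 1110 × 2200 × 10⁻³ / 491.0 = 4.974 kg/(m³·d).

L_v ≈ 4.97 kg BOD₅/(m³·d)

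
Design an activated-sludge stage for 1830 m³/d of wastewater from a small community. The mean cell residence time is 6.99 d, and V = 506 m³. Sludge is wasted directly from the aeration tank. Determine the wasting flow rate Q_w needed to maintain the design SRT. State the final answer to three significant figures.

Wasting from the aeration tank: Q_w = V / θ_c = 506.0 / 6.99 = 72.39 m³/d.

Q_w ≈ 72.4 m³/d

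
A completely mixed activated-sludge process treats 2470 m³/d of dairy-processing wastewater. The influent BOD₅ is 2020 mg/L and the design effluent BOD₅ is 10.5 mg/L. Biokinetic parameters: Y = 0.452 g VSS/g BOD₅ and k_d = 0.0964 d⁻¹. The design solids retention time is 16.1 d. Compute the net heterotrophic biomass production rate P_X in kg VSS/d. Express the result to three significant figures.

Observed yield with endogenous decay: Y_obs = Y / (1 + k_d·θ_c) = 0.452 / (1 + 0.0964 × 16.1) = 0.452 / 2.552 = 0.1771 g VSS/g BOD₅.
ΔS = 2020 − 10.5 = 2010 mg/L, so the substrate removal rate is 2470 × 2010/1000 = 4963 kg BOD₅/d.
So the net sludge growth is P_X = 0.1771 × 4963 = 879.1 kg VSS/d.

P_X ≈ 879 kg VSS/d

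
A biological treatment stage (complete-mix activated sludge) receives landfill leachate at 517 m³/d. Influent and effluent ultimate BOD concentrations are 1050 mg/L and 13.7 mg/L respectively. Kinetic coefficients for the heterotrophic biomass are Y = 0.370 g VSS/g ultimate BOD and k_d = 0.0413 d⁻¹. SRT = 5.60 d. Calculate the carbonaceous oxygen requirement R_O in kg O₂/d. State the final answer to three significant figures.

R_O ≈ 307 kg O₂/d

The observed yield is Y_obs = Y/(1 + k_d·θ_c) = 0.370 / (1 + 0.0413 × 5.60) = 0.370 / 1.231 = 0.3005 g VSS per g ultimate BOD removed.
Q·(S₀ − S) = 517 × (1050 − 13.7) × 10⁻³ = 535.8 kg/d removed.
Net sludge production P_X = 0.3005 × 535.8 = 161.0 kg VSS/d.
Carbonaceous O₂ demand = substrate oxidised − cell-mass equivalent = 535.8 − 1.42 × 161.0 = 307.1 kg O₂/d.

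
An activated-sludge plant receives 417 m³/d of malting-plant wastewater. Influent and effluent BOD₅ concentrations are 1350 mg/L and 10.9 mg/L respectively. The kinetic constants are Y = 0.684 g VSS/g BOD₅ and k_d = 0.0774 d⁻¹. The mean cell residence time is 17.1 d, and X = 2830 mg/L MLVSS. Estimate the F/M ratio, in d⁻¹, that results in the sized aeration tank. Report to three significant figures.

F/M ≈ 0.200 d⁻¹

Rearranging the biomass balance for a CMAS with decay, V = Y·Q·ΔS·θ_c / [X·(1+k_d θ_c)] = 0.684 × 417 × (1350 − 10.9) × 17.1 / [2830 × (1 + 0.0774 × 17.1)] = 6.53×10^6 / 6576 = 993.3 m³.
Food-to-microorganism ratio F/M = Q S₀ / (V X) = 417 × 1350 / (993.3 × 2830) = 0.2003 d⁻¹.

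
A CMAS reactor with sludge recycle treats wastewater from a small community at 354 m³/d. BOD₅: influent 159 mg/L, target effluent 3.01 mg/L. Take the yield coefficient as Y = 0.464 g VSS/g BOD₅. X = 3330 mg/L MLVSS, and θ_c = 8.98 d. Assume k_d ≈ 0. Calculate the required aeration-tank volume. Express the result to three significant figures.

V ≈ 69.1 m³

With k_d = 0 the design equation reduces to V = Y Q (S₀−S) θ_c / X = 0.464 × 354 × (159 − 3.01) × 8.98 / 3330 = 69.10 m³.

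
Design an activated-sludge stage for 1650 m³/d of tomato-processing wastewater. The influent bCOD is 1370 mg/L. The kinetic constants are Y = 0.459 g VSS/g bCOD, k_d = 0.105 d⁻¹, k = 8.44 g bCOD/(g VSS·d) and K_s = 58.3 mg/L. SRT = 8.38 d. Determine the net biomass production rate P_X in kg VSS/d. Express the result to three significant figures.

From the Monod/SRT balance for a CMAS, S = K_s·(1+k_d θ_c)/[θ_c·(Y k − k_d) − 1] = 58.3 × (1 + 0.105 × 8.38) / [8.38 × (0.459 × 8.44 − 0.105) − 1] = 109.6 / 30.58 = 3.584 mg/L.
Correct the yield for decay: Y_obs = Y/(1 + k_d θ_c) = 0.459 / (1 + 0.105 × 8.38) = 0.459 / 1.880 = 0.2442.
Substrate removed = Q·(S₀ − S) = 1650 m³/d × (1370 − 3.58) g/m³ = 2.25×10^6 g/d = 2255 kg/d.
Net biomass production P_X = Y_obs × Q·(S₀ − S) = 0.2442 × 2255 = 550.5 kg VSS/d.

P_X ≈ 550 kg VSS/d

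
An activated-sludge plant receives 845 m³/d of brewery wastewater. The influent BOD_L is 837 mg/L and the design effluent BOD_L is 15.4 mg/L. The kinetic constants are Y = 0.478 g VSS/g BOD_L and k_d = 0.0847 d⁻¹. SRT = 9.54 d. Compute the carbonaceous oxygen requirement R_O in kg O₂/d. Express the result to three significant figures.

Y_obs = Y / (1 + k_d θ_c) = 0.478 / (1 + 0.0847 × 9.54) = 0.478 / 1.808 = 0.2644.
Q·(S₀ − S) = 845 × (837 − 15.4) × 10⁻³ = 694.3 kg/d removed.
Net sludge production P_X = 0.2644 × 694.3 = 183.5 kg VSS/d.
R_O = Q·ΔS − 1.42 P_X = 694.3 − 260.6 = 433.6 kg O₂/d.

R_O ≈ 434 kg O₂/d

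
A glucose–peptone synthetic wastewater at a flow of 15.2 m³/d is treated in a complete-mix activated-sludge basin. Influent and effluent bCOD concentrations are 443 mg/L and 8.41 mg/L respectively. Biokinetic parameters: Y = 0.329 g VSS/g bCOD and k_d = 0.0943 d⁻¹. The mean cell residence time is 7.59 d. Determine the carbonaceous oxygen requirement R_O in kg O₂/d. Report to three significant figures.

Observed yield with endogenous decay: Y_obs = Y / (1 + k_d·θ_c) = 0.329 / (1 + 0.0943 × 7.59) = 0.329 / 1.716 = 0.1918 g VSS/g bCOD.
Substrate removed = Q·(S₀ − S) = 15.2 m³/d × (443 − 8.41) g/m³ = 6.61×10^3 g/d = 6.606 kg/d.
Net sludge production P_X = 0.1918 × 6.606 = 1.267 kg VSS/d.
R_O = Q·(S₀ − S) − 1.42·P_X = 6.606 − 1.42 × 1.267 = 4.807 kg O₂/d.

R_O ≈ 4.81 kg O₂/d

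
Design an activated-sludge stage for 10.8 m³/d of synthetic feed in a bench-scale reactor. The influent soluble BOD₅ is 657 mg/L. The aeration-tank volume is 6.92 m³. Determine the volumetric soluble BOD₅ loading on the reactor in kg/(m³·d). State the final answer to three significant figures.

L_v = Q S₀ / V = 10.8 × 657 × 10⁻³ / 6.920 = 1.025 kg/(m³·d).

L_v ≈ 1.03 kg soluble BOD₅/(m³·d)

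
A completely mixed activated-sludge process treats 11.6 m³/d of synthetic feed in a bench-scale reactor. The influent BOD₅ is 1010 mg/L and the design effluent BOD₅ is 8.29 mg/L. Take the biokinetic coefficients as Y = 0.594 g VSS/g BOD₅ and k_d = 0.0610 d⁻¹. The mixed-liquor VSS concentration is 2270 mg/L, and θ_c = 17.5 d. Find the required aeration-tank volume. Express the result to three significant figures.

From the SRT design equation V = Y Q (S₀−S) θ_c / [X (1 + k_d θ_c)] = 0.594 × 11.6 × (1010 − 8.29) × 17.5 / [2270 × (1 + 0.0610 × 17.5)] = 1.21×10^5 / 4693 = 25.74 m³.

V ≈ 25.7 m³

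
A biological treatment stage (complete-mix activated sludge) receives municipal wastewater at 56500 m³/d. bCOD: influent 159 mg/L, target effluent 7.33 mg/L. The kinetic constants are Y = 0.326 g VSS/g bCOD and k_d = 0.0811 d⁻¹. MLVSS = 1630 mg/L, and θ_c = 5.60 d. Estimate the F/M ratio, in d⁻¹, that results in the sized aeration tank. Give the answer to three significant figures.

Steady-state biomass mass balance: V·X·(1 + k_d·θ_c) = Y·Q·(S₀ − S)·θ_c, so V = 0.326 × 56500 × (159 − 7.33) × 5.60 / [1630 × (1 + 0.0811 × 5.60)] = 1.56×10^7 / 2370 = 6600 m³.
F/M = Q·S₀ / (V·X) = 56500 × 159 / (6600 × 1630) = 0.8350 g bCOD·(g VSS·d)⁻¹.

F/M ≈ 0.835 d⁻¹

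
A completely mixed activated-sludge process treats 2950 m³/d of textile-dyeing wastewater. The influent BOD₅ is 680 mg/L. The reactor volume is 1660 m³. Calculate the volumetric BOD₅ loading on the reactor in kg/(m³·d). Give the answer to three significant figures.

L_v ≈ 1.21 kg BOD₅/(m³·d)

Volumetric loading L_v = Q·S₀ / V = 2950 × 680 g/m³ / 1660 m³ = 1208 g/(m³·d) = 1.208 kg BOD₅/(m³·d).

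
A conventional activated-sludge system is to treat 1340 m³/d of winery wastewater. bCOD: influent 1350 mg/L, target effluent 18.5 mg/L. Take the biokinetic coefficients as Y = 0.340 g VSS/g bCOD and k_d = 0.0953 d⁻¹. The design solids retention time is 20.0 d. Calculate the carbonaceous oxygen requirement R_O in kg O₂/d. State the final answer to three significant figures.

R_O ≈ 1490 kg O₂/d

The observed yield is Y_obs = Y/(1 + k_d·θ_c) = 0.340 / (1 + 0.0953 × 20.0) = 0.340 / 2.906 = 0.1170 g VSS per g bCOD removed.
Mass of bCOD removed per day: Q(S₀ − S) = 1340 × 1332 g/m³ = 1784 kg/d.
Biomass synthesised: P_X = Y_obs × 1784 = 208.8 kg VSS/d.
Carbonaceous O₂ demand = substrate oxidised − cell-mass equivalent = 1784 − 1.42 × 208.8 = 1488 kg O₂/d.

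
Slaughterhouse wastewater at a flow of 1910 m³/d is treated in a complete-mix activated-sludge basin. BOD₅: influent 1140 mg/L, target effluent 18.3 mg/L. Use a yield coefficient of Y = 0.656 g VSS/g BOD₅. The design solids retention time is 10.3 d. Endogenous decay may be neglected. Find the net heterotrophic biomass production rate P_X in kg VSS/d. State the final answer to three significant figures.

P_X ≈ 1410 kg VSS/d

With endogenous decay neglected, the observed yield equals the true yield: Y_obs = Y = 0.656 g VSS/g BOD₅.
Q·(S₀ − S) = 1910 × (1140 − 18.3) × 10⁻³ = 2142 kg/d removed.
Biomass produced: P_X = Y_obs·Q·ΔS = 0.6560 × 2142 ≈ 1405 kg VSS/d.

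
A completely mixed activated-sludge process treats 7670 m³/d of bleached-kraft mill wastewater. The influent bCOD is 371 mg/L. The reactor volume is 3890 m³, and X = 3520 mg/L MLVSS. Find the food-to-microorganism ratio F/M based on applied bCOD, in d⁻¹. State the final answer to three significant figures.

F/M ≈ 0.208 d⁻¹

F/M = applied load / biomass = Q·S₀/(V·X) = 7670 × 371 / (3890 × 3520) = 0.2078 d⁻¹.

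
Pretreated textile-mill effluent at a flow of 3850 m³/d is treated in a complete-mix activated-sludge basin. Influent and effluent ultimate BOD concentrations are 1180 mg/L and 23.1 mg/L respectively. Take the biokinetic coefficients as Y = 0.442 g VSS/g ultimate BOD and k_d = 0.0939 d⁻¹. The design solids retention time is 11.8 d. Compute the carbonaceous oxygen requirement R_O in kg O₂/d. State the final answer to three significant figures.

Correct the yield for decay: Y_obs = Y/(1 + k_d θ_c) = 0.442 / (1 + 0.0939 × 11.8) = 0.442 / 2.108 = 0.2097.
Substrate removed = Q·(S₀ − S) = 3850 m³/d × (1180 − 23.1) g/m³ = 4.45×10^6 g/d = 4454 kg/d.
P_X = Y_obs·Q·(S₀ − S) = 0.2097 × 4454 = 933.9 kg VSS/d.
R_O = Q·ΔS − 1.42 P_X = 4454 − 1326 = 3128 kg O₂/d.

R_O ≈ 3130 kg O₂/d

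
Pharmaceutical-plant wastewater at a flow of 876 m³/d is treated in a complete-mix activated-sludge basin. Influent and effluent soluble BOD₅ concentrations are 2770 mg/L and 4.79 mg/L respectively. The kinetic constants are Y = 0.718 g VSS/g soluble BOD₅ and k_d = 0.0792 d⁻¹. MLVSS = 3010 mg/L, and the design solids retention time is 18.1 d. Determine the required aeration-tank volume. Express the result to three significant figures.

V ≈ 4300 m³

Steady-state biomass mass balance: V·X·(1 + k_d·θ_c) = Y·Q·(S₀ − S)·θ_c, so V = 0.718 × 876 × (2770 − 4.79) × 18.1 / [3010 × (1 + 0.0792 × 18.1)] = 3.15×10^7 / 7325 = 4298 m³.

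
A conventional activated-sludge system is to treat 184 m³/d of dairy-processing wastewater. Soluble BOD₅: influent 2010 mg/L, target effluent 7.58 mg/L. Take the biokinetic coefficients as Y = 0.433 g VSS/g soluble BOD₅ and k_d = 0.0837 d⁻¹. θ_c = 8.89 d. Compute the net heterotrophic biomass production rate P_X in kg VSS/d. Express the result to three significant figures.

Observed yield with endogenous decay: Y_obs = Y / (1 + k_d·θ_c) = 0.433 / (1 + 0.0837 × 8.89) = 0.433 / 1.744 = 0.2483 g VSS/g soluble BOD₅.
ΔS = 2010 − 7.58 = 2002 mg/L, so the substrate removal rate is 184 × 2002/1000 = 368.4 kg soluble BOD₅/d.
Net biomass production P_X = Y_obs × Q·(S₀ − S) = 0.2483 × 368.4 = 91.47 kg VSS/d.

P_X ≈ 91.5 kg VSS/d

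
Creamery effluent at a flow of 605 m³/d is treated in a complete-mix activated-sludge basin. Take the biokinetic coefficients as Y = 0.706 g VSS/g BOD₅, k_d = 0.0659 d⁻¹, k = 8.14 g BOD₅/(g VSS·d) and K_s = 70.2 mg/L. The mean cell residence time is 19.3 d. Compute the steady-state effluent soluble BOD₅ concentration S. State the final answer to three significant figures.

S ≈ 1.47 mg/L

From the Monod/SRT balance for a CMAS, S = K_s·(1+k_d θ_c)/[θ_c·(Y k − k_d) − 1] = 70.2 × (1 + 0.0659 × 19.3) / [19.3 × (0.706 × 8.14 − 0.0659) − 1] = 159.5 / 108.6 = 1.468 mg/L.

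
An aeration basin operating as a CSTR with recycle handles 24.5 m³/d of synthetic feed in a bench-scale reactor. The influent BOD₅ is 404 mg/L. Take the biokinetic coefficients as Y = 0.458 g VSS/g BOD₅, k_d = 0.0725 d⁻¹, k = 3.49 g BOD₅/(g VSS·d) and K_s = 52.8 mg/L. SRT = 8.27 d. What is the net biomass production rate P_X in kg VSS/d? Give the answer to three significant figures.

P_X ≈ 2.78 kg VSS/d

For a completely mixed reactor with recycle the Lawrence–McCarty relation gives S = K_s·(1 + k_d·θ_c) / [θ_c·(Y·k − k_d) − 1] = 52.8 × (1 + 0.0725 × 8.27) / [8.27 × (0.458 × 3.49 − 0.0725) − 1] = 84.46 / 11.62 = 7.269 mg/L.
Observed yield with endogenous decay: Y_obs = Y / (1 + k_d·θ_c) = 0.458 / (1 + 0.0725 × 8.27) = 0.458 / 1.600 = 0.2863 g VSS/g BOD₅.
Q·(S₀ − S) = 24.5 × (404 − 7.27) × 10⁻³ = 9.720 kg/d removed.
Net biomass production P_X = Y_obs × Q·(S₀ − S) = 0.2863 × 9.720 = 2.783 kg VSS/d.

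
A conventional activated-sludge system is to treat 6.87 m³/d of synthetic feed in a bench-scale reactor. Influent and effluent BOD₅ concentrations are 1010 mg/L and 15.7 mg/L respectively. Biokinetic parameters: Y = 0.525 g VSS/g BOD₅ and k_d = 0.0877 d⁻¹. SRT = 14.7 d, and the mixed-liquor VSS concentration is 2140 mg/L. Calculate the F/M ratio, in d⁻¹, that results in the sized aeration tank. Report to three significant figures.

F/M ≈ 0.301 d⁻¹

Rearranging the biomass balance for a CMAS with decay, V = Y·Q·ΔS·θ_c / [X·(1+k_d θ_c)] = 0.525 × 6.87 × (1010 − 15.7) × 14.7 / [2140 × (1 + 0.0877 × 14.7)] = 5.27×10^4 / 4899 = 10.76 m³.
F/M = applied load / biomass = Q·S₀/(V·X) = 6.87 × 1010 / (10.76 × 2140) = 0.3013 d⁻¹.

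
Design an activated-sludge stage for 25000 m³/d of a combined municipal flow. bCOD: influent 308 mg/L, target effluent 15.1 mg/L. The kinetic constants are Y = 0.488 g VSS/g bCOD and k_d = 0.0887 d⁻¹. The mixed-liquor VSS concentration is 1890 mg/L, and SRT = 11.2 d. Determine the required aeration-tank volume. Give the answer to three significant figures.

Steady-state biomass mass balance: V·X·(1 + k_d·θ_c) = Y·Q·(S₀ − S)·θ_c, so V = 0.488 × 25000 × (308 − 15.1) × 11.2 / [1890 × (1 + 0.0887 × 11.2)] = 4×10^7 / 3768 = 10623 m³.

V ≈ 10600 m³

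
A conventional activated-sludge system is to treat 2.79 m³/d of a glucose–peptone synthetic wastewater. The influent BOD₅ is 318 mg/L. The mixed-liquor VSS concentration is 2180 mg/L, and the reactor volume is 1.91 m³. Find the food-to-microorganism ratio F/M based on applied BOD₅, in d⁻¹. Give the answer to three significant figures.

F/M = applied load / biomass = Q·S₀/(V·X) = 2.79 × 318 / (1.910 × 2180) = 0.2131 d⁻¹.

F/M ≈ 0.213 d⁻¹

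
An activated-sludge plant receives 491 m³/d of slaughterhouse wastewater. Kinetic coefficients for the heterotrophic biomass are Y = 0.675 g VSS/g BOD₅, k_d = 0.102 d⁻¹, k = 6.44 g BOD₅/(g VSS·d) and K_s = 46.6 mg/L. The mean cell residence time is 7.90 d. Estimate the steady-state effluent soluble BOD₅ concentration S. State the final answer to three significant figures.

From the Monod/SRT balance for a CMAS, S = K_s·(1+k_d θ_c)/[θ_c·(Y k − k_d) − 1] = 46.6 × (1 + 0.102 × 7.90) / [7.90 × (0.675 × 6.44 − 0.102) − 1] = 84.15 / 32.54 = 2.586 mg/L.

S ≈ 2.59 mg/L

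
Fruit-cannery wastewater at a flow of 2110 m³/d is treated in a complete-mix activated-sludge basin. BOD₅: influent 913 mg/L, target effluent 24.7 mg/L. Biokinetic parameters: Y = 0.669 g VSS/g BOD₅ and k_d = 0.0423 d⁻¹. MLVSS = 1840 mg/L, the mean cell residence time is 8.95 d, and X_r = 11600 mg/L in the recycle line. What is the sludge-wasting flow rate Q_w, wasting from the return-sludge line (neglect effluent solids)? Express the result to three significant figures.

Q_w ≈ 78.4 m³/d

From the SRT design equation V = Y Q (S₀−S) θ_c / [X (1 + k_d θ_c)] = 0.669 × 2110 × (913 − 24.7) × 8.95 / [1840 × (1 + 0.0423 × 8.95)] = 1.12×10^7 / 2537 = 4424 m³.
Wasting from the return line (neglecting effluent solids): Q_w = V·X / (θ_c·X_r) = 4424 × 1840 / (8.95 × 11600) = 78.41 m³/d.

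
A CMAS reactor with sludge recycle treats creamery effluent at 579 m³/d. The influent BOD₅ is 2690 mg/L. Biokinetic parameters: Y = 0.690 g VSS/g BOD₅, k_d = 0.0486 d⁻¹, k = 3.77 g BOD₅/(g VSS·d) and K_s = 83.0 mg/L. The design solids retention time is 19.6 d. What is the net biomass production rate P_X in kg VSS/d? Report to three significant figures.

From the Monod/SRT balance for a CMAS, S = K_s·(1+k_d θ_c)/[θ_c·(Y k − k_d) − 1] = 83.0 × (1 + 0.0486 × 19.6) / [19.6 × (0.690 × 3.77 − 0.0486) − 1] = 162.1 / 49.03 = 3.305 mg/L.
Y_obs = Y / (1 + k_d θ_c) = 0.690 / (1 + 0.0486 × 19.6) = 0.690 / 1.953 = 0.3534.
Mass of BOD₅ removed per day: Q(S₀ − S) = 579 × 2687 g/m³ = 1556 kg/d.
Biomass produced: P_X = Y_obs·Q·ΔS = 0.3534 × 1556 ≈ 549.7 kg VSS/d.

P_X ≈ 550 kg VSS/d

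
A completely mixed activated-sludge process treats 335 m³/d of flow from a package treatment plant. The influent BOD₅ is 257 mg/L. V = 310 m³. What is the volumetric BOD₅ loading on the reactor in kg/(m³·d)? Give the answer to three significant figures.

L_v ≈ 0.278 kg BOD₅/(m³·d)

L_v = Q S₀ / V = 335 × 257 × 10⁻³ / 310.0 = 0.2777 kg/(m³·d).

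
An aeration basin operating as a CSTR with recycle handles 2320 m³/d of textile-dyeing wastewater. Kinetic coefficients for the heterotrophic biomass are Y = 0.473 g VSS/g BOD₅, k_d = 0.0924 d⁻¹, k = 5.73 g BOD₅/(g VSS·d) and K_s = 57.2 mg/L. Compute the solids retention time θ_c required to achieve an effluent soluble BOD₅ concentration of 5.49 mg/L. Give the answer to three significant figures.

θ_c ≈ 6.90 d

At the target effluent, Y k S/(K_s+S) = 0.473×5.73×5.49/62.69 = 0.2374 d⁻¹.
Then 1/θ_c = μ − k_d = 0.2374 − 0.0924 = 0.1450 d⁻¹, giving θ_c = 6.899 d.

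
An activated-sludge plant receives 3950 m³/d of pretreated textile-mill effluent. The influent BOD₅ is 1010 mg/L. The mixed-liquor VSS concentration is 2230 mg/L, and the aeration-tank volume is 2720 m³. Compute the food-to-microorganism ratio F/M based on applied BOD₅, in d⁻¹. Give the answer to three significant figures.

F/M ≈ 0.658 d⁻¹

F/M = Q·S₀ / (V·X) = 3950 × 1010 / (2720 × 2230) = 0.6577 g BOD₅·(g VSS·d)⁻¹.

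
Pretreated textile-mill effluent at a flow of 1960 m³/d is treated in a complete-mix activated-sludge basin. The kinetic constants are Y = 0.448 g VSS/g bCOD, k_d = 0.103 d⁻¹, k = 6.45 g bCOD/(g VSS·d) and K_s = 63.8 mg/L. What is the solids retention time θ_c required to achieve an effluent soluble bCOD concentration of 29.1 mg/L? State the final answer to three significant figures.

At the target effluent, Y k S/(K_s+S) = 0.448×6.45×29.1/92.90 = 0.9051 d⁻¹.
1/θ_c = 0.9051 − 0.103 = 0.8021 d⁻¹, so θ_c = 1.247 d.

θ_c ≈ 1.25 d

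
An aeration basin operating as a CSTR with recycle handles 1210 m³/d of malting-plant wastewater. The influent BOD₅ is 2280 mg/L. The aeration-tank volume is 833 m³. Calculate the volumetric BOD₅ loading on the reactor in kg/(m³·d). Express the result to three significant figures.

Applied BOD₅ load per unit volume = Q·S₀/V = (1210 × 2280/1000)/833.0 = 3.312 kg BOD₅·m⁻³·d⁻¹.

L_v ≈ 3.31 kg BOD₅/(m³·d)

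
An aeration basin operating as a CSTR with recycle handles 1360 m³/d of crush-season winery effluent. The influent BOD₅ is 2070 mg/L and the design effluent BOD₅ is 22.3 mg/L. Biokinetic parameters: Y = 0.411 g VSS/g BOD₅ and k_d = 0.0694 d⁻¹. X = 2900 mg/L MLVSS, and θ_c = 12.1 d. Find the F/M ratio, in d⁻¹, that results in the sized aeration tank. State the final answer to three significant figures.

Steady-state biomass mass balance: V·X·(1 + k_d·θ_c) = Y·Q·(S₀ − S)·θ_c, so V = 0.411 × 1360 × (2070 − 22.3) × 12.1 / [2900 × (1 + 0.0694 × 12.1)] = 1.38×10^7 / 5335 = 2596 m³.
F/M = Q·S₀ / (V·X) = 1360 × 2070 / (2596 × 2900) = 0.3740 g BOD₅·(g VSS·d)⁻¹.

F/M ≈ 0.374 d⁻¹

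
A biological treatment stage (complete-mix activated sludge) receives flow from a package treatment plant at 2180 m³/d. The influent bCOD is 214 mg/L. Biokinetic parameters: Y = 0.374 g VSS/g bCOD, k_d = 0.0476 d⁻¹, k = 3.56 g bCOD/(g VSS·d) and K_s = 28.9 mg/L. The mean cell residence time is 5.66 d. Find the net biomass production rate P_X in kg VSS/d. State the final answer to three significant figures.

P_X ≈ 134 kg VSS/d

Effluent substrate depends only on kinetics and SRT: S = K_s(1 + k_d θ_c) / [θ_c(Yk − k_d) − 1] = 28.9 × (1 + 0.0476 × 5.66) / [5.66 × (0.374 × 3.56 − 0.0476) − 1] = 36.69 / 6.267 = 5.854 mg/L.
Y_obs = Y / (1 + k_d θ_c) = 0.374 / (1 + 0.0476 × 5.66) = 0.374 / 1.269 = 0.2946.
Mass of bCOD removed per day: Q(S₀ − S) = 2180 × 208.2 g/m³ = 453.8 kg/d.
So the net sludge growth is P_X = 0.2946 × 453.8 = 133.7 kg VSS/d.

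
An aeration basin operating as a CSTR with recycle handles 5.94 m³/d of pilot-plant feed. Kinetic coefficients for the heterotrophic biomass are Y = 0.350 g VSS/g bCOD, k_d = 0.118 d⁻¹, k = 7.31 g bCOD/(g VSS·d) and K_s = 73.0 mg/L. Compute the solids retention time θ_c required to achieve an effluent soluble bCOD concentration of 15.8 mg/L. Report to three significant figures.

At the target effluent, Y k S/(K_s+S) = 0.350×7.31×15.8/88.80 = 0.4552 d⁻¹.
θ_c = 1/(μ − k_d) = 1/(0.4552 − 0.118) = 1/0.3372 = 2.965 d.

θ_c ≈ 2.97 d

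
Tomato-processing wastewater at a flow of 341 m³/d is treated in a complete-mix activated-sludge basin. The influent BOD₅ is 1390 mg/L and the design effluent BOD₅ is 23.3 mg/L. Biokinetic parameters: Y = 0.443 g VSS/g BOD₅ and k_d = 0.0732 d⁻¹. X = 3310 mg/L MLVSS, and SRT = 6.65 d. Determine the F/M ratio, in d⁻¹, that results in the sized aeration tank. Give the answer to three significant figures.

F/M ≈ 0.513 d⁻¹

From the SRT design equation V = Y Q (S₀−S) θ_c / [X (1 + k_d θ_c)] = 0.443 × 341 × (1390 − 23.3) × 6.65 / [3310 × (1 + 0.0732 × 6.65)] = 1.37×10^6 / 4921 = 279.0 m³.
F/M = Q·S₀ / (V·X) = 341 × 1390 / (279.0 × 3310) = 0.5133 g BOD₅·(g VSS·d)⁻¹.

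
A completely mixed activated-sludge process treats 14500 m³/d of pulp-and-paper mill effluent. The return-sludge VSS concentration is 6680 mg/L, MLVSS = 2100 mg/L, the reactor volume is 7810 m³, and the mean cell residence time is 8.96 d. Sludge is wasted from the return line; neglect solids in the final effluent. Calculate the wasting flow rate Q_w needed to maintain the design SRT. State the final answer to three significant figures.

Q_w = (V·X)/(θ_c X_r) = 7810 × 2100 / (8.96 × 6680) = 274.0 m³/d.

Q_w ≈ 274 m³/d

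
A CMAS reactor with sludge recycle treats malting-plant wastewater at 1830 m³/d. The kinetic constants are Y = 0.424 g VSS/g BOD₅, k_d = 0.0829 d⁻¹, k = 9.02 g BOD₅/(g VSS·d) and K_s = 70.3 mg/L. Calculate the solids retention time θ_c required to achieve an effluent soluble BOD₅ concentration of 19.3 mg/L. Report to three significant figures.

Specific growth rate at S = 19.3 mg/L: μ = YkS/(K_s+S) = 0.424·9.02·19.3/(70.3+19.3) = 0.8238 d⁻¹.
1/θ_c = 0.8238 − 0.0829 = 0.7409 d⁻¹, so θ_c = 1.350 d.

θ_c ≈ 1.35 d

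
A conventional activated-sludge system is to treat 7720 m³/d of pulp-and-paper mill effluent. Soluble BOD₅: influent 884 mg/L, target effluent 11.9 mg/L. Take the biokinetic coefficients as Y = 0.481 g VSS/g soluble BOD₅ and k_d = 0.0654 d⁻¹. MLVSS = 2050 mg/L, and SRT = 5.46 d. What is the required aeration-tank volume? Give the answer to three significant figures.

Steady-state biomass mass balance: V·X·(1 + k_d·θ_c) = Y·Q·(S₀ − S)·θ_c, so V = 0.481 × 7720 × (884 − 11.9) × 5.46 / [2050 × (1 + 0.0654 × 5.46)] = 1.77×10^7 / 2782 = 6356 m³.

V ≈ 6360 m³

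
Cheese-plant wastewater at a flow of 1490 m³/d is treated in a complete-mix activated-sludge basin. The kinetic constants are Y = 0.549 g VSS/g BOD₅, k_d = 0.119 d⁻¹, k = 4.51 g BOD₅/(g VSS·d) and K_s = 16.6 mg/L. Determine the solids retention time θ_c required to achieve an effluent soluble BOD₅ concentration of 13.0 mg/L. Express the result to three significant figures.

θ_c ≈ 1.03 d

Specific growth rate at S = 13.0 mg/L: μ = YkS/(K_s+S) = 0.549·4.51·13.0/(16.6+13.0) = 1.087 d⁻¹.
1/θ_c = 1.087 − 0.119 = 0.9684 d⁻¹, so θ_c = 1.033 d.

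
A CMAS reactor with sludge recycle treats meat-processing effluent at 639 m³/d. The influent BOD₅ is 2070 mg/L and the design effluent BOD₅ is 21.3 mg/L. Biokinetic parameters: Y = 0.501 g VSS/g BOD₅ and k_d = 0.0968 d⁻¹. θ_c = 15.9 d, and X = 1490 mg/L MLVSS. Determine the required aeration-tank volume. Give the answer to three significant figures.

V ≈ 2760 m³

Steady-state biomass mass balance: V·X·(1 + k_d·θ_c) = Y·Q·(S₀ − S)·θ_c, so V = 0.501 × 639 × (2070 − 21.3) × 15.9 / [1490 × (1 + 0.0968 × 15.9)] = 1.04×10^7 / 3783 = 2756 m³.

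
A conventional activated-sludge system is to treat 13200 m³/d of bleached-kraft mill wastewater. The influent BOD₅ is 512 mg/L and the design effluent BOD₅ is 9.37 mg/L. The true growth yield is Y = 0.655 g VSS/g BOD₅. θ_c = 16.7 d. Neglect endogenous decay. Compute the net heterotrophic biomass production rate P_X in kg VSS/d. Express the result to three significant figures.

P_X ≈ 4350 kg VSS/d

No decay correction is needed, so Y_obs = Y = 0.655.
Q·(S₀ − S) = 13200 × (512 − 9.37) × 10⁻³ = 6635 kg/d removed.
Biomass produced: P_X = Y_obs·Q·ΔS = 0.6550 × 6635 ≈ 4346 kg VSS/d.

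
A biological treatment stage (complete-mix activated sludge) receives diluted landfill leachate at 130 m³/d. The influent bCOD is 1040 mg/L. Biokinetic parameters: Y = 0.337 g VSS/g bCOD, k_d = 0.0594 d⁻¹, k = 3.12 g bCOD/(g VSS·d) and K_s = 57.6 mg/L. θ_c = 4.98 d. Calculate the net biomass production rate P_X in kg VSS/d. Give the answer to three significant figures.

P_X ≈ 34.5 kg VSS/d

Effluent substrate depends only on kinetics and SRT: S = K_s(1 + k_d θ_c) / [θ_c(Yk − k_d) − 1] = 57.6 × (1 + 0.0594 × 4.98) / [4.98 × (0.337 × 3.12 − 0.0594) − 1] = 74.64 / 3.940 = 18.94 mg/L.
Correct the yield for decay: Y_obs = Y/(1 + k_d θ_c) = 0.337 / (1 + 0.0594 × 4.98) = 0.337 / 1.296 = 0.2601.
Mass of bCOD removed per day: Q(S₀ − S) = 130 × 1021 g/m³ = 132.7 kg/d.
So the net sludge growth is P_X = 0.2601 × 132.7 = 34.52 kg VSS/d.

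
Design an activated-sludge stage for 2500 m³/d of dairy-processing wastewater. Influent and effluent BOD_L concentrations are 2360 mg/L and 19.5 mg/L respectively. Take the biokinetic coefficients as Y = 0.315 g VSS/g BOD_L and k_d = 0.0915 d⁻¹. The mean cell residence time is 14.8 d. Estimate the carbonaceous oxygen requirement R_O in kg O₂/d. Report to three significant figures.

Correct the yield for decay: Y_obs = Y/(1 + k_d θ_c) = 0.315 / (1 + 0.0915 × 14.8) = 0.315 / 2.354 = 0.1338.
ΔS = 2360 − 19.5 = 2340 mg/L, so the substrate removal rate is 2500 × 2340/1000 = 5851 kg BOD_L/d.
Net sludge production P_X = 0.1338 × 5851 = 782.9 kg VSS/d.
Carbonaceous O₂ demand = substrate oxidised − cell-mass equivalent = 5851 − 1.42 × 782.9 = 4740 kg O₂/d.

R_O ≈ 4740 kg O₂/d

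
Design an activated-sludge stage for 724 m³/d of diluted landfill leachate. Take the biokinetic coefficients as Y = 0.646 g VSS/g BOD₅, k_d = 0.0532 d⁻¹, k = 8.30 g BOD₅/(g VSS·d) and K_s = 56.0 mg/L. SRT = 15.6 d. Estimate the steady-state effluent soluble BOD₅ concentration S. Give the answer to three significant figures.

From the Monod/SRT balance for a CMAS, S = K_s·(1+k_d θ_c)/[θ_c·(Y k − k_d) − 1] = 56.0 × (1 + 0.0532 × 15.6) / [15.6 × (0.646 × 8.30 − 0.0532) − 1] = 102.5 / 81.81 = 1.253 mg/L.

S ≈ 1.25 mg/L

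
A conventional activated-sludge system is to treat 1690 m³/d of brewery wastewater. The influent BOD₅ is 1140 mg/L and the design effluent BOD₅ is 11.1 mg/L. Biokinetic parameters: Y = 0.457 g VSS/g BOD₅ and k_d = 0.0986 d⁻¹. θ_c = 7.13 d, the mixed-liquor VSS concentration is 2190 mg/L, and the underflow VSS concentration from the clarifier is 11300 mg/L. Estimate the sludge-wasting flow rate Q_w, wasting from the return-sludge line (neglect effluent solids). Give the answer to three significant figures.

Steady-state biomass mass balance: V·X·(1 + k_d·θ_c) = Y·Q·(S₀ − S)·θ_c, so V = 0.457 × 1690 × (1140 − 11.1) × 7.13 / [2190 × (1 + 0.0986 × 7.13)] = 6.22×10^6 / 3730 = 1667 m³.
θ_c = V·X/(Q_w·X_r) when wasting from the recycle, so Q_w = V·X/(θ_c·X_r) = 1667 × 2190 / (7.13 × 11300) = 45.31 m³/d.

Q_w ≈ 45.3 m³/d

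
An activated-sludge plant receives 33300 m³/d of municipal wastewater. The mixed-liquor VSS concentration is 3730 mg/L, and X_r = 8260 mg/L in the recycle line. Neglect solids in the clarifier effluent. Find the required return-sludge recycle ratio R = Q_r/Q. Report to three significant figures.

Mass balance around the secondary clarifier (neglecting effluent solids): R = X / (X_r − X) = 3730 / (8260 − 3730) = 0.8234.

R ≈ 0.823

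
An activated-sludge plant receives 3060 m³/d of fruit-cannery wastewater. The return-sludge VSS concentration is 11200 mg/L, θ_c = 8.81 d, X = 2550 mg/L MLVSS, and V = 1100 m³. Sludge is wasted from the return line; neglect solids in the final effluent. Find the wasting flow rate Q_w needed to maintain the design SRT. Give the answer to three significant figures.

Q_w = (V·X)/(θ_c X_r) = 1100 × 2550 / (8.81 × 11200) = 28.43 m³/d.

Q_w ≈ 28.4 m³/d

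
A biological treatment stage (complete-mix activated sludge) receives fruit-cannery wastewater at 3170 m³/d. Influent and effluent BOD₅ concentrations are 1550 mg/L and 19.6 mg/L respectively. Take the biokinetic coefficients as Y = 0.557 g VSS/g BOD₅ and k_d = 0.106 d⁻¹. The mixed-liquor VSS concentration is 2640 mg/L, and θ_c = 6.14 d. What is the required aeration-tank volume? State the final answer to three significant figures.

V ≈ 3810 m³

Rearranging the biomass balance for a CMAS with decay, V = Y·Q·ΔS·θ_c / [X·(1+k_d θ_c)] = 0.557 × 3170 × (1550 − 19.6) × 6.14 / [2640 × (1 + 0.106 × 6.14)] = 1.66×10^7 / 4358 = 3807 m³.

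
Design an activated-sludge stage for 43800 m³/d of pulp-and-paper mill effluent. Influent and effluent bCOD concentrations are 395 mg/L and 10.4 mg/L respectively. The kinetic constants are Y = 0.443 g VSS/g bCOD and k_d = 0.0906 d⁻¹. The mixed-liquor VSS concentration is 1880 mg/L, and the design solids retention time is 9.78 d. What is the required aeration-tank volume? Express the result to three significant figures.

V ≈ 20600 m³

Rearranging the biomass balance for a CMAS with decay, V = Y·Q·ΔS·θ_c / [X·(1+k_d θ_c)] = 0.443 × 43800 × (395 − 10.4) × 9.78 / [1880 × (1 + 0.0906 × 9.78)] = 7.3×10^7 / 3546 = 20583 m³.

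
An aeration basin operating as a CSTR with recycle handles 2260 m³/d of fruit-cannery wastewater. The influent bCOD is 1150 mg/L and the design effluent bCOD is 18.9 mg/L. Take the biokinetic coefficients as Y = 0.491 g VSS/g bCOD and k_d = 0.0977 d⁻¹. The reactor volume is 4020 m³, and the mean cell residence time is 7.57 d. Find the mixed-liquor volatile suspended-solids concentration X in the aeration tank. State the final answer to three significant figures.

X ≈ 1360 mg/L

Solving the biomass balance for X: X = Y Q (S₀−S) θ_c / [V (1+k_d θ_c)] = 0.491 × 2260 × (1150 − 18.9) × 7.57 / [4020 × (1 + 0.0977 × 7.57)] = 1359 mg/L.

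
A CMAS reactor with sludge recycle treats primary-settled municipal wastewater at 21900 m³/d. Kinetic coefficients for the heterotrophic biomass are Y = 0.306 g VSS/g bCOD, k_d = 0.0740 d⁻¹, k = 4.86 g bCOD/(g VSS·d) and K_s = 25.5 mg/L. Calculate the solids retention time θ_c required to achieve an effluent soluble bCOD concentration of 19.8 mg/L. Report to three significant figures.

At the target effluent, Y k S/(K_s+S) = 0.306×4.86×19.8/45.30 = 0.6500 d⁻¹.
Then 1/θ_c = μ − k_d = 0.6500 − 0.0740 = 0.5760 d⁻¹, giving θ_c = 1.736 d.

θ_c ≈ 1.74 d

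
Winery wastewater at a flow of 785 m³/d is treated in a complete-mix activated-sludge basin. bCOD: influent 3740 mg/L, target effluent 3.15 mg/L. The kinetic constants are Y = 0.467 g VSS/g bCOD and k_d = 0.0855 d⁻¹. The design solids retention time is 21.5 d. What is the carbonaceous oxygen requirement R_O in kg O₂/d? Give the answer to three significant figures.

Correct the yield for decay: Y_obs = Y/(1 + k_d θ_c) = 0.467 / (1 + 0.0855 × 21.5) = 0.467 / 2.838 = 0.1645.
Q·(S₀ − S) = 785 × (3740 − 3.15) × 10⁻³ = 2933 kg/d removed.
Biomass synthesised: P_X = Y_obs × 2933 = 482.7 kg VSS/d.
R_O = Q·(S₀ − S) − 1.42·P_X = 2933 − 1.42 × 482.7 = 2248 kg O₂/d.

R_O ≈ 2250 kg O₂/d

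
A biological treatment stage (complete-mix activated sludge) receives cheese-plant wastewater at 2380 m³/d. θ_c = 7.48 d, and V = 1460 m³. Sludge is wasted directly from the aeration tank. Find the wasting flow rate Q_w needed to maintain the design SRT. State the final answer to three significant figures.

Q_w ≈ 195 m³/d

For wasting at MLVSS concentration, Q_w = V/θ_c = 1460/7.48 = 195.2 m³/d.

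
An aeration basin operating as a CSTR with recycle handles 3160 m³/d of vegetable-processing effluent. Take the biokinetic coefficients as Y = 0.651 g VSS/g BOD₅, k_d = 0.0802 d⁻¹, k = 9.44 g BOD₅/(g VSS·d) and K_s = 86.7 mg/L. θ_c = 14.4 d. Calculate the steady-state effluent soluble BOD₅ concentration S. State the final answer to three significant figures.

S ≈ 2.16 mg/L

From the Monod/SRT balance for a CMAS, S = K_s·(1+k_d θ_c)/[θ_c·(Y k − k_d) − 1] = 86.7 × (1 + 0.0802 × 14.4) / [14.4 × (0.651 × 9.44 − 0.0802) − 1] = 186.8 / 86.34 = 2.164 mg/L.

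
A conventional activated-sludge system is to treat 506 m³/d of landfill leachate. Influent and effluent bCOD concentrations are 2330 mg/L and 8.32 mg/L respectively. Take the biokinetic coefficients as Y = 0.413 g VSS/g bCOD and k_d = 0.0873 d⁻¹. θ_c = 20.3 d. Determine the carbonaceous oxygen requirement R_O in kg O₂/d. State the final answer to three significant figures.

R_O ≈ 926 kg O₂/d

Y_obs = Y / (1 + k_d θ_c) = 0.413 / (1 + 0.0873 × 20.3) = 0.413 / 2.772 = 0.1490.
Substrate removed = Q·(S₀ − S) = 506 m³/d × (2330 − 8.32) g/m³ = 1.17×10^6 g/d = 1175 kg/d.
Net sludge production P_X = 0.1490 × 1175 = 175.0 kg VSS/d.
Carbonaceous O₂ demand = substrate oxidised − cell-mass equivalent = 1175 − 1.42 × 175.0 = 926.2 kg O₂/d.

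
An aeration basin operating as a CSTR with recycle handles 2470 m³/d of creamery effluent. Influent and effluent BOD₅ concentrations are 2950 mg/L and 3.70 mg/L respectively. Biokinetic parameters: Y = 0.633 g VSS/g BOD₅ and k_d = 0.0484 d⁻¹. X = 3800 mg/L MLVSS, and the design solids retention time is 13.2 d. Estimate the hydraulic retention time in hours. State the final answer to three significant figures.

Rearranging the biomass balance for a CMAS with decay, V = Y·Q·ΔS·θ_c / [X·(1+k_d θ_c)] = 0.633 × 2470 × (2950 − 3.70) × 13.2 / [3800 × (1 + 0.0484 × 13.2)] = 6.08×10^7 / 6228 = 9764 m³.
τ = V/Q = 9764/2470 = 3.953 d, or 94.87 h.

τ ≈ 94.9 h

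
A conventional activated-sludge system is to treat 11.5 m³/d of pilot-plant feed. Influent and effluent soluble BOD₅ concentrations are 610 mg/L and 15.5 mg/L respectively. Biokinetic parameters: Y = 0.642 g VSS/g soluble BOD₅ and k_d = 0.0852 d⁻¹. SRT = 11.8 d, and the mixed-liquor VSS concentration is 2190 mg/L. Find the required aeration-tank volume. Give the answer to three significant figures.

V ≈ 11.8 m³

From the SRT design equation V = Y Q (S₀−S) θ_c / [X (1 + k_d θ_c)] = 0.642 × 11.5 × (610 − 15.5) × 11.8 / [2190 × (1 + 0.0852 × 11.8)] = 5.18×10^4 / 4392 = 11.79 m³.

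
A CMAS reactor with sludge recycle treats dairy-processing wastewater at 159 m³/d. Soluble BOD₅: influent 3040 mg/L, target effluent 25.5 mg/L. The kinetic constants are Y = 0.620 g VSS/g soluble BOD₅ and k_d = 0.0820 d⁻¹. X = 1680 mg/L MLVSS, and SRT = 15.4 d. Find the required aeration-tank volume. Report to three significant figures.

V ≈ 1200 m³

From the SRT design equation V = Y Q (S₀−S) θ_c / [X (1 + k_d θ_c)] = 0.620 × 159 × (3040 − 25.5) × 15.4 / [1680 × (1 + 0.0820 × 15.4)] = 4.58×10^6 / 3802 = 1204 m³.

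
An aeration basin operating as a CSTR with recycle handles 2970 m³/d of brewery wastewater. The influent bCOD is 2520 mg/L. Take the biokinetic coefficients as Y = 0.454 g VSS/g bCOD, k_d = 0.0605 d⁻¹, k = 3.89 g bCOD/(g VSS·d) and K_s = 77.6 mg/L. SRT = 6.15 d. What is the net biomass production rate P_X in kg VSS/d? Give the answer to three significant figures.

Effluent substrate depends only on kinetics and SRT: S = K_s(1 + k_d θ_c) / [θ_c(Yk − k_d) − 1] = 77.6 × (1 + 0.0605 × 6.15) / [6.15 × (0.454 × 3.89 − 0.0605) − 1] = 106.5 / 9.489 = 11.22 mg/L.
Correct the yield for decay: Y_obs = Y/(1 + k_d θ_c) = 0.454 / (1 + 0.0605 × 6.15) = 0.454 / 1.372 = 0.3309.
Substrate removed = Q·(S₀ − S) = 2970 m³/d × (2520 − 11.2) g/m³ = 7.45×10^6 g/d = 7451 kg/d.
So the net sludge growth is P_X = 0.3309 × 7451 = 2465 kg VSS/d.

P_X ≈ 2470 kg VSS/d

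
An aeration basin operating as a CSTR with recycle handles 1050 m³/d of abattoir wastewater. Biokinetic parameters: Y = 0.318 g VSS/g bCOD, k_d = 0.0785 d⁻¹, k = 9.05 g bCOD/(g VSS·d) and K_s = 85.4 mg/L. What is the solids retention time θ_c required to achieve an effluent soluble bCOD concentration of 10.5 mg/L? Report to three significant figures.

θ_c ≈ 4.23 d

From 1/θ_c = Y·k·S/(K_s + S) − k_d: Y·k·S/(K_s+S) = 0.318 × 9.05 × 10.5 / (85.4 + 10.5) = 0.3151 d⁻¹.
1/θ_c = 0.3151 − 0.0785 = 0.2366 d⁻¹, so θ_c = 4.227 d.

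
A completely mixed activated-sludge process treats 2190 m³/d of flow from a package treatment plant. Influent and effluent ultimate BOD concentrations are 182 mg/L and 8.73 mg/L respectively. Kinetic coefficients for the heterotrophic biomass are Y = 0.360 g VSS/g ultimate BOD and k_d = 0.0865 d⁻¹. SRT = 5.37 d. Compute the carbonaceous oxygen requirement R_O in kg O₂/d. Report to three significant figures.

Observed yield with endogenous decay: Y_obs = Y / (1 + k_d·θ_c) = 0.360 / (1 + 0.0865 × 5.37) = 0.360 / 1.465 = 0.2458 g VSS/g ultimate BOD.
Mass of ultimate BOD removed per day: Q(S₀ − S) = 2190 × 173.3 g/m³ = 379.5 kg/d.
P_X = Y_obs·Q·(S₀ − S) = 0.2458 × 379.5 = 93.28 kg VSS/d.
R_O = Q·ΔS − 1.42 P_X = 379.5 − 132.5 = 247.0 kg O₂/d.

R_O ≈ 247 kg O₂/d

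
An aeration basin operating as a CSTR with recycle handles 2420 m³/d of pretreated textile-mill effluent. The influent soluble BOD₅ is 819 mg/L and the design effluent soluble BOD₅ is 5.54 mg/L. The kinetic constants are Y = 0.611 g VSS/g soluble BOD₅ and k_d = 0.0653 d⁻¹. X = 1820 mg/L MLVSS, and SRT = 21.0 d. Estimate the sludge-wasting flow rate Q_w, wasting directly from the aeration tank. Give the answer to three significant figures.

Q_w ≈ 279 m³/d

From the SRT design equation V = Y Q (S₀−S) θ_c / [X (1 + k_d θ_c)] = 0.611 × 2420 × (819 − 5.54) × 21.0 / [1820 × (1 + 0.0653 × 21.0)] = 2.53×10^7 / 4316 = 5853 m³.
Wasting from the aeration tank: Q_w = V / θ_c = 5853 / 21.0 = 278.7 m³/d.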